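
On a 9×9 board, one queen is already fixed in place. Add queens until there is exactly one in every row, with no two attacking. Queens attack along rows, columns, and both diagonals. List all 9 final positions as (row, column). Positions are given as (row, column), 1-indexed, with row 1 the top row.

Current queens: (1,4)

Row 2: attacked by (1,4)→{3,4,5}. Safe: 1, 2, 6, 7, 8, 9. Place at column 1.
Row 3: attacked by (1,4)→{2,4,6}; (2,1)→{1,2}. Safe: 3, 5, 7, 8, 9. Place at column 9.
Row 4: attacked by (1,4)→{1,4,7}; (2,1)→{1,3}; (3,9)→{8,9}. Safe: 2, 5, 6. Place at column 6.
Row 5: attacked by (1,4)→{4,8}; (2,1)→{1,4}; (3,9)→{7,9}; (4,6)→{5,6,7}. Safe: 2, 3. Place at column 3.
Row 6: attacked by (1,4)→{4,9}; (2,1)→{1,5}; (3,9)→{6,9}; (4,6)→{4,6,8}; (5,3)→{2,3,4}. Safe: 7. Place at column 7.
Row 7: attacked by (1,4)→{4}; (2,1)→{1,6}; (3,9)→{5,9}; (4,6)→{3,6,9}; (5,3)→{1,3,5}; (6,7)→{6,7,8}. Safe: 2. Place at column 2.
Row 8: attacked by (1,4)→{4}; (2,1)→{1,7}; (3,9)→{4,9}; (4,6)→{2,6}; (5,3)→{3,6}; (6,7)→{5,7,9}; (7,2)→{1,2,3}. Safe: 8. Place at column 8.
Row 9: attacked by (1,4)→{4}; (2,1)→{1,8}; (3,9)→{3,9}; (4,6)→{1,6}; (5,3)→{3,7}; (6,7)→{4,7}; (7,2)→{2,4}; (8,8)→{7,8,9}. Safe: 5. Place at column 5.
Columns [4, 1, 9, 6, 3, 7, 2, 8, 5], r−c [-3, 1, -6, -2, 2, -1, 5, 0, 4], r+c [5, 3, 12, 10, 8, 13, 9, 16, 14] are all distinct, so no two queens attack.

(1,4) (2,1) (3,9) (4,6) (5,3) (6,7) (7,2) (8,8) (9,5)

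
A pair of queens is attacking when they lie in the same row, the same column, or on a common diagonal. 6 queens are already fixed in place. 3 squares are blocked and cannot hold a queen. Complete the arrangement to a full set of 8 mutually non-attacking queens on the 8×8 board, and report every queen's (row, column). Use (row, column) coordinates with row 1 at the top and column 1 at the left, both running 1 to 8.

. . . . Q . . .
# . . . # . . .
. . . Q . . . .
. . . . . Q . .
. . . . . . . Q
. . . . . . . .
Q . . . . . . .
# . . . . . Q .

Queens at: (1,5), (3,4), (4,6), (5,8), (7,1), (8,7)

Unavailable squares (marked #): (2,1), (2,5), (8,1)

Row 2: attacked by (1,5)→{4,5,6}; (3,4)→{3,4,5}; (4,6)→{4,6,8}; (5,8)→{5,8}; (7,1)→{1,6}; (8,7)→{1,7}. Blocked: 1,5. Safe: 2. Place at column 2.
Row 6: attacked by (1,5)→{5}; (2,2)→{2,6}; (3,4)→{1,4,7}; (4,6)→{4,6,8}; (5,8)→{7,8}; (7,1)→{1,2}; (8,7)→{5,7}. Safe: 3. Place at column 3.
Columns [5, 2, 4, 6, 8, 3, 1, 7], r−c [-4, 0, -1, -2, -3, 3, 6, 1], r+c [6, 4, 7, 10, 13, 9, 8, 15] are all distinct, so no two queens attack.

(1,5) (2,2) (3,4) (4,6) (5,8) (6,3) (7,1) (8,7)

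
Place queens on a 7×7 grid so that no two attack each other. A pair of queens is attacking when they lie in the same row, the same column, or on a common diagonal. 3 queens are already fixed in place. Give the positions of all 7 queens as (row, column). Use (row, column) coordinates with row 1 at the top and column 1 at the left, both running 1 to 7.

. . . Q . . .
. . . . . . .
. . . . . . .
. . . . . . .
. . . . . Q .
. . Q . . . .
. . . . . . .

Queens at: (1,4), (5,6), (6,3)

(1,4) (2,1) (3,5) (4,2) (5,6) (6,3) (7,7)

Row 2: attacked by (1,4)→{3,4,5}; (5,6)→{3,6}; (6,3)→{3,7}. Safe: 1, 2. Place at column 1.
Row 3: attacked by (1,4)→{2,4,6}; (2,1)→{1,2}; (5,6)→{4,6}; (6,3)→{3,6}. Safe: 5, 7. Place at column 5.
Row 4: attacked by (1,4)→{1,4,7}; (2,1)→{1,3}; (3,5)→{4,5,6}; (5,6)→{5,6,7}; (6,3)→{1,3,5}. Safe: 2. Place at column 2.
Row 7: attacked by (1,4)→{4}; (2,1)→{1,6}; (3,5)→{1,5}; (4,2)→{2,5}; (5,6)→{4,6}; (6,3)→{2,3,4}. Safe: 7. Place at column 7.
Columns [4, 1, 5, 2, 6, 3, 7], r−c [-3, 1, -2, 2, -1, 3, 0], r+c [5, 3, 8, 6, 11, 9, 14] are all distinct, so no two queens attack.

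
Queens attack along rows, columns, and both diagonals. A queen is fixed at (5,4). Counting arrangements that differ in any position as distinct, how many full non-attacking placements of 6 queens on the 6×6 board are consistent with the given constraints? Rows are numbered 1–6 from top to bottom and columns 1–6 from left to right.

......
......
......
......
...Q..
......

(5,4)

1

Branch on row 1: col 1 → 0; col 2 → 0; col 3 → 0; col 5 → 1; col 6 → 0.
Sum: 0 + 0 + 0 + 1 + 0 = 1.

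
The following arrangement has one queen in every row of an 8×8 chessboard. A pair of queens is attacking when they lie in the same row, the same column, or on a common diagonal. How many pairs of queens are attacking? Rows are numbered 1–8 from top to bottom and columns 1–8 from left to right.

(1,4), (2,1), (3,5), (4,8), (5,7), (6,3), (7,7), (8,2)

Same column: (5,7)–(7,7) (column 7).
Same diagonal: (3,5)–(5,7) (|3−5| = |5−7| = 2); (4,8)–(5,7) (|4−5| = |8−7| = 1).
Total attacking pairs: 3.

3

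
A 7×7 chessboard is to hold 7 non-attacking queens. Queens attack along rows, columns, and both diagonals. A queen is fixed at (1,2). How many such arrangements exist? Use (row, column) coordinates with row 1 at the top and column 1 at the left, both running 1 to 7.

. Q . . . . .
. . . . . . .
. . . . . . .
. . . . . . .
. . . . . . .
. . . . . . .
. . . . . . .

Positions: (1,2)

Branch on row 2: col 4 → 2; col 5 → 3; col 6 → 1; col 7 → 1.
Sum: 2 + 3 + 1 + 1 = 7.

7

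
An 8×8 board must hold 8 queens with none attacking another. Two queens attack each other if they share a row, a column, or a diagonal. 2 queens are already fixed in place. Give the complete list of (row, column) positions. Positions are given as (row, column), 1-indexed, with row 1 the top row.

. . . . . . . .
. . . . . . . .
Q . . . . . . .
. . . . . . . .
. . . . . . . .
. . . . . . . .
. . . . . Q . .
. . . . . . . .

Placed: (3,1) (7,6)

Row 1: attacked by (3,1)→{1,3}; (7,6)→{6}. Safe: 2, 4, 5, 7, 8. Place at column 4.
Row 2: attacked by (1,4)→{3,4,5}; (3,1)→{1,2}; (7,6)→{1,6}. Safe: 7, 8. Place at column 8.
Row 4: attacked by (1,4)→{1,4,7}; (2,8)→{6,8}; (3,1)→{1,2}; (7,6)→{3,6}. Safe: 5. Place at column 5.
Row 5: attacked by (1,4)→{4,8}; (2,8)→{5,8}; (3,1)→{1,3}; (4,5)→{4,5,6}; (7,6)→{4,6,8}. Safe: 2, 7. Place at column 7.
Row 6: attacked by (1,4)→{4}; (2,8)→{4,8}; (3,1)→{1,4}; (4,5)→{3,5,7}; (5,7)→{6,7,8}; (7,6)→{5,6,7}. Safe: 2. Place at column 2.
Row 8: attacked by (1,4)→{4}; (2,8)→{2,8}; (3,1)→{1,6}; (4,5)→{1,5}; (5,7)→{4,7}; (6,2)→{2,4}; (7,6)→{5,6,7}. Safe: 3. Place at column 3.
Columns [4, 8, 1, 5, 7, 2, 6, 3], r−c [-3, -6, 2, -1, -2, 4, 1, 5], r+c [5, 10, 4, 9, 12, 8, 13, 11] are all distinct, so no two queens attack.

(1,4) (2,8) (3,1) (4,5) (5,7) (6,2) (7,6) (8,3)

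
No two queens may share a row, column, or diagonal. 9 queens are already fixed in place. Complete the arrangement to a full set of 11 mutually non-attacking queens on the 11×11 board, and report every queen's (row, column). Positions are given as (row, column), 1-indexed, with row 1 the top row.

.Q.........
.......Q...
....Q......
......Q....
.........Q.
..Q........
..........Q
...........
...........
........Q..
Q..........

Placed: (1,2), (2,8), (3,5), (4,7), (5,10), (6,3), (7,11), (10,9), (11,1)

(1,2) (2,8) (3,5) (4,7) (5,10) (6,3) (7,11) (8,6) (9,4) (10,9) (11,1)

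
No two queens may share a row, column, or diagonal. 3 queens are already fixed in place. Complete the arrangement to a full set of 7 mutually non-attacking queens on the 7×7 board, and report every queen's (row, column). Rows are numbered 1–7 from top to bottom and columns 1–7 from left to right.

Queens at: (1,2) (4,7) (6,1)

(1,2) (2,6) (3,3) (4,7) (5,4) (6,1) (7,5)

Row 2: attacked by (1,2)→{1,2,3}; (4,7)→{5,7}; (6,1)→{1,5}. Safe: 4, 6. Place at column 6.
Row 3: attacked by (1,2)→{2,4}; (2,6)→{5,6,7}; (4,7)→{6,7}; (6,1)→{1,4}. Safe: 3. Place at column 3.
Row 5: attacked by (1,2)→{2,6}; (2,6)→{3,6}; (3,3)→{1,3,5}; (4,7)→{6,7}; (6,1)→{1,2}. Safe: 4. Place at column 4.
Row 7: attacked by (1,2)→{2}; (2,6)→{1,6}; (3,3)→{3,7}; (4,7)→{4,7}; (5,4)→{2,4,6}; (6,1)→{1,2}. Safe: 5. Place at column 5.
Columns [2, 6, 3, 7, 4, 1, 5], r−c [-1, -4, 0, -3, 1, 5, 2], r+c [3, 8, 6, 11, 9, 7, 12] are all distinct, so no two queens attack.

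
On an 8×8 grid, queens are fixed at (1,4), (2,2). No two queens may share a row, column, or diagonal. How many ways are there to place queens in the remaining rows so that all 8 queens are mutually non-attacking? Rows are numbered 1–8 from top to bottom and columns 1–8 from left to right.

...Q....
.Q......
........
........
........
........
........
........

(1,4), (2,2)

Branch on row 3: col 5 → 1; col 7 → 3; col 8 → 2.
Sum: 1 + 3 + 2 = 6.

6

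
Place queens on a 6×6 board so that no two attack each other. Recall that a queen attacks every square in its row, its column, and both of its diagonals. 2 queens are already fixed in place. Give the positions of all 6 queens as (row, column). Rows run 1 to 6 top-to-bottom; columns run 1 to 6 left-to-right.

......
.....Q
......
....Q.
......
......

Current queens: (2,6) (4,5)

Row 1: attacked by (2,6)→{5,6}; (4,5)→{2,5}. Safe: 1, 3, 4. Place at column 3.
Row 3: attacked by (1,3)→{1,3,5}; (2,6)→{5,6}; (4,5)→{4,5,6}. Safe: 2. Place at column 2.
Row 5: attacked by (1,3)→{3}; (2,6)→{3,6}; (3,2)→{2,4}; (4,5)→{4,5,6}. Safe: 1. Place at column 1.
Row 6: attacked by (1,3)→{3}; (2,6)→{2,6}; (3,2)→{2,5}; (4,5)→{3,5}; (5,1)→{1,2}. Safe: 4. Place at column 4.
Columns [3, 6, 2, 5, 1, 4], r−c [-2, -4, 1, -1, 4, 2], r+c [4, 8, 5, 9, 6, 10] are all distinct, so no two queens attack.

(1,3) (2,6) (3,2) (4,5) (5,1) (6,4)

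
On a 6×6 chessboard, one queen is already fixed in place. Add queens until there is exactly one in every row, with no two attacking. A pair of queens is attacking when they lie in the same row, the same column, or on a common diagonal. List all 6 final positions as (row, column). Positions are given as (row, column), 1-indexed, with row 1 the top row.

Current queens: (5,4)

Row 1: attacked by (5,4)→{4}. Safe: 1, 2, 3, 5, 6. Place at column 5.
Row 2: attacked by (1,5)→{4,5,6}; (5,4)→{1,4}. Safe: 2, 3. Place at column 3.
Row 3: attacked by (1,5)→{3,5}; (2,3)→{2,3,4}; (5,4)→{2,4,6}. Safe: 1. Place at column 1.
Row 4: attacked by (1,5)→{2,5}; (2,3)→{1,3,5}; (3,1)→{1,2}; (5,4)→{3,4,5}. Safe: 6. Place at column 6.
Row 6: attacked by (1,5)→{5}; (2,3)→{3}; (3,1)→{1,4}; (4,6)→{4,6}; (5,4)→{3,4,5}. Safe: 2. Place at column 2.
Columns [5, 3, 1, 6, 4, 2], r−c [-4, -1, 2, -2, 1, 4], r+c [6, 5, 4, 10, 9, 8] are all distinct, so no two queens attack.

(1,5) (2,3) (3,1) (4,6) (5,4) (6,2)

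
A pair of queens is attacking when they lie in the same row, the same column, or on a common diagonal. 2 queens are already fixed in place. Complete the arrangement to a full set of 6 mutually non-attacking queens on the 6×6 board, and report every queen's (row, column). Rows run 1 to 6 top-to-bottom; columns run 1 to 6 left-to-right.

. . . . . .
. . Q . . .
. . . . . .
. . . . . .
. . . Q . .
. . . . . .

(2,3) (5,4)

Row 1: attacked by (2,3)→{2,3,4}; (5,4)→{4}. Safe: 1, 5, 6. Place at column 5.
Row 3: attacked by (1,5)→{3,5}; (2,3)→{2,3,4}; (5,4)→{2,4,6}. Safe: 1. Place at column 1.
Row 4: attacked by (1,5)→{2,5}; (2,3)→{1,3,5}; (3,1)→{1,2}; (5,4)→{3,4,5}. Safe: 6. Place at column 6.
Row 6: attacked by (1,5)→{5}; (2,3)→{3}; (3,1)→{1,4}; (4,6)→{4,6}; (5,4)→{3,4,5}. Safe: 2. Place at column 2.
Columns [5, 3, 1, 6, 4, 2], r−c [-4, -1, 2, -2, 1, 4], r+c [6, 5, 4, 10, 9, 8] are all distinct, so no two queens attack.

(1,5) (2,3) (3,1) (4,6) (5,4) (6,2)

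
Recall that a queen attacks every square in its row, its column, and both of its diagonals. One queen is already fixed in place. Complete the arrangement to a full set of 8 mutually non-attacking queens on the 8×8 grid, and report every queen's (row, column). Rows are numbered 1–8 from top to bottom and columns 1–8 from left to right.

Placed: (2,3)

Row 1: attacked by (2,3)→{2,3,4}. Safe: 1, 5, 6, 7, 8. Place at column 5.
Row 3: attacked by (1,5)→{3,5,7}; (2,3)→{2,3,4}. Safe: 1, 6, 8. Place at column 1.
Row 4: attacked by (1,5)→{2,5,8}; (2,3)→{1,3,5}; (3,1)→{1,2}. Safe: 4, 6, 7. Place at column 7.
Row 5: attacked by (1,5)→{1,5}; (2,3)→{3,6}; (3,1)→{1,3}; (4,7)→{6,7,8}. Safe: 2, 4. Place at column 2.
Row 6: attacked by (1,5)→{5}; (2,3)→{3,7}; (3,1)→{1,4}; (4,7)→{5,7}; (5,2)→{1,2,3}. Safe: 6, 8. Place at column 8.
Row 7: attacked by (1,5)→{5}; (2,3)→{3,8}; (3,1)→{1,5}; (4,7)→{4,7}; (5,2)→{2,4}; (6,8)→{7,8}. Safe: 6. Place at column 6.
Row 8: attacked by (1,5)→{5}; (2,3)→{3}; (3,1)→{1,6}; (4,7)→{3,7}; (5,2)→{2,5}; (6,8)→{6,8}; (7,6)→{5,6,7}. Safe: 4. Place at column 4.
Columns [5, 3, 1, 7, 2, 8, 6, 4], r−c [-4, -1, 2, -3, 3, -2, 1, 4], r+c [6, 5, 4, 11, 7, 14, 13, 12] are all distinct, so no two queens attack.

(1,5) (2,3) (3,1) (4,7) (5,2) (6,8) (7,6) (8,4)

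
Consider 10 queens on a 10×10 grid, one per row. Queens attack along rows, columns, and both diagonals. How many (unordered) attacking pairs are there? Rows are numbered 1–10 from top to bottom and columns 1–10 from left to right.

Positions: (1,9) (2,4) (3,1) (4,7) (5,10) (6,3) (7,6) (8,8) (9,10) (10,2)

Same column: (5,10)–(9,10) (column 10).
Total attacking pairs: 1.

1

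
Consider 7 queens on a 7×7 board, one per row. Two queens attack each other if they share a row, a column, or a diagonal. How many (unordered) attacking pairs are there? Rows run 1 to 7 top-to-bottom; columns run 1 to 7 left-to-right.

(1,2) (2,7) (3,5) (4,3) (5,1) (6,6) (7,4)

0

All columns are distinct and no two queens satisfy |Δrow| = |Δcol|, so no pair attacks.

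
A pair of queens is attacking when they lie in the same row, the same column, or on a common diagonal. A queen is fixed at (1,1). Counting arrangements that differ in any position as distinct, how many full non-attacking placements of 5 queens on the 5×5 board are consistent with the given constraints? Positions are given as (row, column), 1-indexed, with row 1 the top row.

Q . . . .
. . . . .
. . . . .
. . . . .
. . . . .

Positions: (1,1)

Branch on row 2: col 3 → 1; col 4 → 1; col 5 → 0.
Sum: 1 + 1 + 0 = 2.

2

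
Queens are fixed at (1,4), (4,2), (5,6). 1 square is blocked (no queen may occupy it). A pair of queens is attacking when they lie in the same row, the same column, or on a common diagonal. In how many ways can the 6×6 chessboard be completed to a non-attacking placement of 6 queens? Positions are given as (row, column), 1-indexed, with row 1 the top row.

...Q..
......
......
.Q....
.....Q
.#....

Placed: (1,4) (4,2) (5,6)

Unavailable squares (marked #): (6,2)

1

Branch on row 2: col 1 → 1.
Sum: 1 = 1.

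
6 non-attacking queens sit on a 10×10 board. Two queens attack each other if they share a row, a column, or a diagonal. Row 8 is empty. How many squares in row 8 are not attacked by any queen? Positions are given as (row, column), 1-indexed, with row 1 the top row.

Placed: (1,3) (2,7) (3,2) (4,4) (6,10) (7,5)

(1,3) attacks row 8 at column 3 and diagonals 10.
(2,7) attacks row 8 at column 7 and diagonals 1.
(3,2) attacks row 8 at column 2 and diagonals 7.
(4,4) attacks row 8 at column 4 and diagonals 8.
(6,10) attacks row 8 at column 10 and diagonals 8.
(7,5) attacks row 8 at column 5 and diagonals 4, 6.
Attacked columns: {1, 2, 3, 4, 5, 6, 7, 8, 10}. Safe: {9}.

1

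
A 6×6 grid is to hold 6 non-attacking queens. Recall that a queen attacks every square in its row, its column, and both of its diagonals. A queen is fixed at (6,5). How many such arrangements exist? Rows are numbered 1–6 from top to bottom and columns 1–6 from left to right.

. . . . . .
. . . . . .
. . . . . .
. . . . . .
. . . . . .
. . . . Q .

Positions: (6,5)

Branch on row 1: col 1 → 0; col 2 → 1; col 3 → 0; col 4 → 0; col 6 → 0.
Sum: 0 + 1 + 0 + 0 + 0 = 1.

1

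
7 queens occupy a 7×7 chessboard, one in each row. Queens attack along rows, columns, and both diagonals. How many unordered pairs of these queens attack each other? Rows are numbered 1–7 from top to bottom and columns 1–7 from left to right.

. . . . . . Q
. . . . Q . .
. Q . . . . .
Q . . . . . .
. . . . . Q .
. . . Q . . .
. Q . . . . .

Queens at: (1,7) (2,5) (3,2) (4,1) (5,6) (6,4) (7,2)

2

Same column: (3,2)–(7,2) (column 2).
Same diagonal: (3,2)–(4,1) (|3−4| = |2−1| = 1).
Total attacking pairs: 2.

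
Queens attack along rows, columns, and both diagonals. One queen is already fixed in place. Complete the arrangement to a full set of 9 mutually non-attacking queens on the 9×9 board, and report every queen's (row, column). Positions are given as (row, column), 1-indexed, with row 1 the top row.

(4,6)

Row 1: attacked by (4,6)→{3,6,9}. Safe: 1, 2, 4, 5, 7, 8. Place at column 4.
Row 2: attacked by (1,4)→{3,4,5}; (4,6)→{4,6,8}. Safe: 1, 2, 7, 9. Place at column 1.
Row 3: attacked by (1,4)→{2,4,6}; (2,1)→{1,2}; (4,6)→{5,6,7}. Safe: 3, 8, 9. Place at column 3.
Row 5: attacked by (1,4)→{4,8}; (2,1)→{1,4}; (3,3)→{1,3,5}; (4,6)→{5,6,7}. Safe: 2, 9. Place at column 9.
Row 6: attacked by (1,4)→{4,9}; (2,1)→{1,5}; (3,3)→{3,6}; (4,6)→{4,6,8}; (5,9)→{8,9}. Safe: 2, 7. Place at column 2.
Row 7: attacked by (1,4)→{4}; (2,1)→{1,6}; (3,3)→{3,7}; (4,6)→{3,6,9}; (5,9)→{7,9}; (6,2)→{1,2,3}. Safe: 5, 8. Place at column 8.
Row 8: attacked by (1,4)→{4}; (2,1)→{1,7}; (3,3)→{3,8}; (4,6)→{2,6}; (5,9)→{6,9}; (6,2)→{2,4}; (7,8)→{7,8,9}. Safe: 5. Place at column 5.
Row 9: attacked by (1,4)→{4}; (2,1)→{1,8}; (3,3)→{3,9}; (4,6)→{1,6}; (5,9)→{5,9}; (6,2)→{2,5}; (7,8)→{6,8}; (8,5)→{4,5,6}. Safe: 7. Place at column 7.
Columns [4, 1, 3, 6, 9, 2, 8, 5, 7], r−c [-3, 1, 0, -2, -4, 4, -1, 3, 2], r+c [5, 3, 6, 10, 14, 8, 15, 13, 16] are all distinct, so no two queens attack.

(1,4) (2,1) (3,3) (4,6) (5,9) (6,2) (7,8) (8,5) (9,7)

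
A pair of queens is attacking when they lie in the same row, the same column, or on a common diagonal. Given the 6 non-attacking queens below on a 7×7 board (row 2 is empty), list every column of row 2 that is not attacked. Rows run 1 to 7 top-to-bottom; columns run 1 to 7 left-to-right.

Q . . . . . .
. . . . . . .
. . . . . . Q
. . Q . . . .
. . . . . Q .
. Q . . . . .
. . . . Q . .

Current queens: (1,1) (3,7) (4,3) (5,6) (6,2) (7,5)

columns 4

(1,1) attacks row 2 at column 1 and diagonals 2.
(3,7) attacks row 2 at column 7 and diagonals 6.
(4,3) attacks row 2 at column 3 and diagonals 1, 5.
(5,6) attacks row 2 at column 6 and diagonals 3.
(6,2) attacks row 2 at column 2 and diagonals 6.
(7,5) attacks row 2 at column 5.
Attacked columns: {1, 2, 3, 5, 6, 7}. Safe: {4}.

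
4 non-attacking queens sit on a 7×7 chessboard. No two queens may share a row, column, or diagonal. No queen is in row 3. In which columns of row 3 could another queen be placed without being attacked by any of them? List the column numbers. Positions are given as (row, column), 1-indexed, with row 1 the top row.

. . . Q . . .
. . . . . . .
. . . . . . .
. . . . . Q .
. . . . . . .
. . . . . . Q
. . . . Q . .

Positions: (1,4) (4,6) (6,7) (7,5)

columns 3

(1,4) attacks row 3 at column 4 and diagonals 2, 6.
(4,6) attacks row 3 at column 6 and diagonals 5, 7.
(6,7) attacks row 3 at column 7 and diagonals 4.
(7,5) attacks row 3 at column 5 and diagonals 1.
Attacked columns: {1, 2, 4, 5, 6, 7}. Safe: {3}.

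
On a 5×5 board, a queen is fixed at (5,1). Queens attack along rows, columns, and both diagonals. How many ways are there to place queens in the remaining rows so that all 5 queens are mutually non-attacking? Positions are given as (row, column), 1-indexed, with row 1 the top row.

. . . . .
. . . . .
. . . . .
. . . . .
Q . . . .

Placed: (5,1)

Branch on row 1: col 2 → 0; col 3 → 1; col 4 → 1.
Sum: 0 + 1 + 1 = 2.

2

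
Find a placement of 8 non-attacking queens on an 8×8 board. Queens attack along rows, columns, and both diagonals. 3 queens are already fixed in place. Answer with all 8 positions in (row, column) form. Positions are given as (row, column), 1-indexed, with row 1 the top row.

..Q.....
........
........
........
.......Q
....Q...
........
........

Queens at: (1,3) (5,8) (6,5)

(1,3) (2,6) (3,4) (4,1) (5,8) (6,5) (7,7) (8,2)

Row 2: attacked by (1,3)→{2,3,4}; (5,8)→{5,8}; (6,5)→{1,5}. Safe: 6, 7. Place at column 6.
Row 3: attacked by (1,3)→{1,3,5}; (2,6)→{5,6,7}; (5,8)→{6,8}; (6,5)→{2,5,8}. Safe: 4. Place at column 4.
Row 4: attacked by (1,3)→{3,6}; (2,6)→{4,6,8}; (3,4)→{3,4,5}; (5,8)→{7,8}; (6,5)→{3,5,7}. Safe: 1, 2. Place at column 1.
Row 7: attacked by (1,3)→{3}; (2,6)→{1,6}; (3,4)→{4,8}; (4,1)→{1,4}; (5,8)→{6,8}; (6,5)→{4,5,6}. Safe: 2, 7. Place at column 7.
Row 8: attacked by (1,3)→{3}; (2,6)→{6}; (3,4)→{4}; (4,1)→{1,5}; (5,8)→{5,8}; (6,5)→{3,5,7}; (7,7)→{6,7,8}. Safe: 2. Place at column 2.
Columns [3, 6, 4, 1, 8, 5, 7, 2], r−c [-2, -4, -1, 3, -3, 1, 0, 6], r+c [4, 8, 7, 5, 13, 11, 14, 10] are all distinct, so no two queens attack.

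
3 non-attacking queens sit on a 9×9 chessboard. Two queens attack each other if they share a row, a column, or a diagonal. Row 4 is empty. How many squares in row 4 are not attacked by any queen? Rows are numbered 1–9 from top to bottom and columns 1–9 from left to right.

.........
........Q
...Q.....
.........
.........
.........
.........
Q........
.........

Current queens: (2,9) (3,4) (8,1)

3

(2,9) attacks row 4 at column 9 and diagonals 7.
(3,4) attacks row 4 at column 4 and diagonals 3, 5.
(8,1) attacks row 4 at column 1 and diagonals 5.
Attacked columns: {1, 3, 4, 5, 7, 9}. Safe: {2, 6, 8}.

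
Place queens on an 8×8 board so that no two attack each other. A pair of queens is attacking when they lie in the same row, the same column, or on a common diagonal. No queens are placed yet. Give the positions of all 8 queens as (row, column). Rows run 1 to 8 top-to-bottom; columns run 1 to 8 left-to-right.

(1,7) (2,4) (3,2) (4,8) (5,6) (6,1) (7,3) (8,5)

Row 1: Safe: 1, 2, 3, 4, 5, 6, 7, 8. Place at column 7.
Row 2: attacked by (1,7)→{6,7,8}. Safe: 1, 2, 3, 4, 5. Place at column 4.
Row 3: attacked by (1,7)→{5,7}; (2,4)→{3,4,5}. Safe: 1, 2, 6, 8. Place at column 2.
Row 4: attacked by (1,7)→{4,7}; (2,4)→{2,4,6}; (3,2)→{1,2,3}. Safe: 5, 8. Place at column 8.
Row 5: attacked by (1,7)→{3,7}; (2,4)→{1,4,7}; (3,2)→{2,4}; (4,8)→{7,8}. Safe: 5, 6. Place at column 6.
Row 6: attacked by (1,7)→{2,7}; (2,4)→{4,8}; (3,2)→{2,5}; (4,8)→{6,8}; (5,6)→{5,6,7}. Safe: 1, 3. Place at column 1.
Row 7: attacked by (1,7)→{1,7}; (2,4)→{4}; (3,2)→{2,6}; (4,8)→{5,8}; (5,6)→{4,6,8}; (6,1)→{1,2}. Safe: 3. Place at column 3.
Row 8: attacked by (1,7)→{7}; (2,4)→{4}; (3,2)→{2,7}; (4,8)→{4,8}; (5,6)→{3,6}; (6,1)→{1,3}; (7,3)→{2,3,4}. Safe: 5. Place at column 5.
Columns [7, 4, 2, 8, 6, 1, 3, 5], r−c [-6, -2, 1, -4, -1, 5, 4, 3], r+c [8, 6, 5, 12, 11, 7, 10, 13] are all distinct, so no two queens attack.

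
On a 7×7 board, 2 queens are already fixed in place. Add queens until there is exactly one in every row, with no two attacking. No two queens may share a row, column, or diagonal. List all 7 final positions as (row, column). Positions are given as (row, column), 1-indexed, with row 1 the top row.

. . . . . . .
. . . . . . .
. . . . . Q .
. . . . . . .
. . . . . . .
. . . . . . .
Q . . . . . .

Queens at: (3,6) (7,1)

(1,5) (2,2) (3,6) (4,3) (5,7) (6,4) (7,1)

Row 1: attacked by (3,6)→{4,6}; (7,1)→{1,7}. Safe: 2, 3, 5. Place at column 5.
Row 2: attacked by (1,5)→{4,5,6}; (3,6)→{5,6,7}; (7,1)→{1,6}. Safe: 2, 3. Place at column 2.
Row 4: attacked by (1,5)→{2,5}; (2,2)→{2,4}; (3,6)→{5,6,7}; (7,1)→{1,4}. Safe: 3. Place at column 3.
Row 5: attacked by (1,5)→{1,5}; (2,2)→{2,5}; (3,6)→{4,6}; (4,3)→{2,3,4}; (7,1)→{1,3}. Safe: 7. Place at column 7.
Row 6: attacked by (1,5)→{5}; (2,2)→{2,6}; (3,6)→{3,6}; (4,3)→{1,3,5}; (5,7)→{6,7}; (7,1)→{1,2}. Safe: 4. Place at column 4.
Columns [5, 2, 6, 3, 7, 4, 1], r−c [-4, 0, -3, 1, -2, 2, 6], r+c [6, 4, 9, 7, 12, 10, 8] are all distinct, so no two queens attack.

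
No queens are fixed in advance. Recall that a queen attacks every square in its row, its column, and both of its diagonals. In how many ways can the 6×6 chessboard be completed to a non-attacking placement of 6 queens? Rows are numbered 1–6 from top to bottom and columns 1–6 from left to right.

4

Branch on row 1: col 1 → 0; col 2 → 1; col 3 → 1; col 4 → 1; col 5 → 1; col 6 → 0.
Sum: 0 + 1 + 1 + 1 + 1 + 0 = 4.
(This is the classic 6-queens count.)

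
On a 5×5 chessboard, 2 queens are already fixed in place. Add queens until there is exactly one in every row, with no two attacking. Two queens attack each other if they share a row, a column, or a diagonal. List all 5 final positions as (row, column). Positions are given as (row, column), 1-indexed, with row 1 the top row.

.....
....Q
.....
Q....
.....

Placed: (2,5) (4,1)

Row 1: attacked by (2,5)→{4,5}; (4,1)→{1,4}. Safe: 2, 3. Place at column 2.
Row 3: attacked by (1,2)→{2,4}; (2,5)→{4,5}; (4,1)→{1,2}. Safe: 3. Place at column 3.
Row 5: attacked by (1,2)→{2}; (2,5)→{2,5}; (3,3)→{1,3,5}; (4,1)→{1,2}. Safe: 4. Place at column 4.
Columns [2, 5, 3, 1, 4], r−c [-1, -3, 0, 3, 1], r+c [3, 7, 6, 5, 9] are all distinct, so no two queens attack.

(1,2) (2,5) (3,3) (4,1) (5,4)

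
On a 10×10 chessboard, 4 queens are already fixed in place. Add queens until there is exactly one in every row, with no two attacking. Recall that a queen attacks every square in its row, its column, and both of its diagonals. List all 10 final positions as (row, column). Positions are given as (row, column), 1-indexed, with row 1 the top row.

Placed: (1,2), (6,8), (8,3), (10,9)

Row 2: attacked by (1,2)→{1,2,3}; (6,8)→{4,8}; (8,3)→{3,9}; (10,9)→{1,9}. Safe: 5, 6, 7, 10. Place at column 7.
Row 3: attacked by (1,2)→{2,4}; (2,7)→{6,7,8}; (6,8)→{5,8}; (8,3)→{3,8}; (10,9)→{2,9}. Safe: 1, 10. Place at column 10.
Row 4: attacked by (1,2)→{2,5}; (2,7)→{5,7,9}; (3,10)→{9,10}; (6,8)→{6,8,10}; (8,3)→{3,7}; (10,9)→{3,9}. Safe: 1, 4. Place at column 4.
Row 5: attacked by (1,2)→{2,6}; (2,7)→{4,7,10}; (3,10)→{8,10}; (4,4)→{3,4,5}; (6,8)→{7,8,9}; (8,3)→{3,6}; (10,9)→{4,9}. Safe: 1. Place at column 1.
Row 7: attacked by (1,2)→{2,8}; (2,7)→{2,7}; (3,10)→{6,10}; (4,4)→{1,4,7}; (5,1)→{1,3}; (6,8)→{7,8,9}; (8,3)→{2,3,4}; (10,9)→{6,9}. Safe: 5. Place at column 5.
Row 9: attacked by (1,2)→{2,10}; (2,7)→{7}; (3,10)→{4,10}; (4,4)→{4,9}; (5,1)→{1,5}; (6,8)→{5,8}; (7,5)→{3,5,7}; (8,3)→{2,3,4}; (10,9)→{8,9,10}. Safe: 6. Place at column 6.
Columns [2, 7, 10, 4, 1, 8, 5, 3, 6, 9], r−c [-1, -5, -7, 0, 4, -2, 2, 5, 3, 1], r+c [3, 9, 13, 8, 6, 14, 12, 11, 15, 19] are all distinct, so no two queens attack.

(1,2) (2,7) (3,10) (4,4) (5,1) (6,8) (7,5) (8,3) (9,6) (10,9)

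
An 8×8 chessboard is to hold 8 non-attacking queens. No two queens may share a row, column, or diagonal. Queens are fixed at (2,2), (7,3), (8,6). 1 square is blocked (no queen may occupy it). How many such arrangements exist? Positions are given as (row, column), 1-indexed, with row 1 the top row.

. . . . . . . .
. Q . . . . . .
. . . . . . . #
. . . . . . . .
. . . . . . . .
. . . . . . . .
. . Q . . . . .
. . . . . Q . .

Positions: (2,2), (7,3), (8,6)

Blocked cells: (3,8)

2

Branch on row 1: col 4 → 0; col 5 → 0; col 7 → 1; col 8 → 1.
Sum: 0 + 0 + 1 + 1 = 2.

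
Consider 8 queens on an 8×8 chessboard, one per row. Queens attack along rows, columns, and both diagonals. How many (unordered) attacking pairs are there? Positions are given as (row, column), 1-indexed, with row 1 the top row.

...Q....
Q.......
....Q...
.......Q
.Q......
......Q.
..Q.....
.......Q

1

Same column: (4,8)–(8,8) (column 8).
Total attacking pairs: 1.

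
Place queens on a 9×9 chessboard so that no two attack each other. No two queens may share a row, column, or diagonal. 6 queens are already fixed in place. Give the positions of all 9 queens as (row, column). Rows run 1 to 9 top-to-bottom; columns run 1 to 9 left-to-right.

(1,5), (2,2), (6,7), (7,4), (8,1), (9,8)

Row 3: attacked by (1,5)→{3,5,7}; (2,2)→{1,2,3}; (6,7)→{4,7}; (7,4)→{4,8}; (8,1)→{1,6}; (9,8)→{2,8}. Safe: 9. Place at column 9.
Row 4: attacked by (1,5)→{2,5,8}; (2,2)→{2,4}; (3,9)→{8,9}; (6,7)→{5,7,9}; (7,4)→{1,4,7}; (8,1)→{1,5}; (9,8)→{3,8}. Safe: 6. Place at column 6.
Row 5: attacked by (1,5)→{1,5,9}; (2,2)→{2,5}; (3,9)→{7,9}; (4,6)→{5,6,7}; (6,7)→{6,7,8}; (7,4)→{2,4,6}; (8,1)→{1,4}; (9,8)→{4,8}. Safe: 3. Place at column 3.
Columns [5, 2, 9, 6, 3, 7, 4, 1, 8], r−c [-4, 0, -6, -2, 2, -1, 3, 7, 1], r+c [6, 4, 12, 10, 8, 13, 11, 9, 17] are all distinct, so no two queens attack.

(1,5) (2,2) (3,9) (4,6) (5,3) (6,7) (7,4) (8,1) (9,8)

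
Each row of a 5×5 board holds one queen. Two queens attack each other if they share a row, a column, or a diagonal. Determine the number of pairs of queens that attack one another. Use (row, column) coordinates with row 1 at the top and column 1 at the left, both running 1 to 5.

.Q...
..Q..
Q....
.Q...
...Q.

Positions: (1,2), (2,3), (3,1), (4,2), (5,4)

3

Same column: (1,2)–(4,2) (column 2).
Same diagonal: (1,2)–(2,3) (|1−2| = |2−3| = 1); (3,1)–(4,2) (|3−4| = |1−2| = 1).
Total attacking pairs: 3.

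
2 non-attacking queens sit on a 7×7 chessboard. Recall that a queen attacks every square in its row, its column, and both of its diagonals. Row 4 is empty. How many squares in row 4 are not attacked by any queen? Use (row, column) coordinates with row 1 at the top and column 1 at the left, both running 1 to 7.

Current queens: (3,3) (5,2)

(3,3) attacks row 4 at column 3 and diagonals 2, 4.
(5,2) attacks row 4 at column 2 and diagonals 1, 3.
Attacked columns: {1, 2, 3, 4}. Safe: {5, 6, 7}.

3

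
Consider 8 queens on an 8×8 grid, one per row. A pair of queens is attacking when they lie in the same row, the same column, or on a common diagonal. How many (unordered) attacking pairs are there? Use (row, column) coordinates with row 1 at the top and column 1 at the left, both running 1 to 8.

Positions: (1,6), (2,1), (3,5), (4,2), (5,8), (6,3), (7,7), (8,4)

All columns are distinct and no two queens satisfy |Δrow| = |Δcol|, so no pair attacks.

0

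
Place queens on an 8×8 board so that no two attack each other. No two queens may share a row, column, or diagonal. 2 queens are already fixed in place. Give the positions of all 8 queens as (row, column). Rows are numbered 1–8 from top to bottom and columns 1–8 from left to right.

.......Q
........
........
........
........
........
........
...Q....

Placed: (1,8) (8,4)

Row 2: attacked by (1,8)→{7,8}; (8,4)→{4}. Safe: 1, 2, 3, 5, 6. Place at column 3.
Row 3: attacked by (1,8)→{6,8}; (2,3)→{2,3,4}; (8,4)→{4}. Safe: 1, 5, 7. Place at column 1.
Row 4: attacked by (1,8)→{5,8}; (2,3)→{1,3,5}; (3,1)→{1,2}; (8,4)→{4,8}. Safe: 6, 7. Place at column 6.
Row 5: attacked by (1,8)→{4,8}; (2,3)→{3,6}; (3,1)→{1,3}; (4,6)→{5,6,7}; (8,4)→{1,4,7}. Safe: 2. Place at column 2.
Row 6: attacked by (1,8)→{3,8}; (2,3)→{3,7}; (3,1)→{1,4}; (4,6)→{4,6,8}; (5,2)→{1,2,3}; (8,4)→{2,4,6}. Safe: 5. Place at column 5.
Row 7: attacked by (1,8)→{2,8}; (2,3)→{3,8}; (3,1)→{1,5}; (4,6)→{3,6}; (5,2)→{2,4}; (6,5)→{4,5,6}; (8,4)→{3,4,5}. Safe: 7. Place at column 7.
Columns [8, 3, 1, 6, 2, 5, 7, 4], r−c [-7, -1, 2, -2, 3, 1, 0, 4], r+c [9, 5, 4, 10, 7, 11, 14, 12] are all distinct, so no two queens attack.

(1,8) (2,3) (3,1) (4,6) (5,2) (6,5) (7,7) (8,4)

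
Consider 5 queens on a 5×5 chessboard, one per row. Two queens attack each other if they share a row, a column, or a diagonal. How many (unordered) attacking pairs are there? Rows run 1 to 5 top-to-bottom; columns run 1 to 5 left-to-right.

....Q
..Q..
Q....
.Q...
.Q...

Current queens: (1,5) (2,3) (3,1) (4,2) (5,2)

3

Same column: (4,2)–(5,2) (column 2).
Same diagonal: (1,5)–(4,2) (|1−4| = |5−2| = 3); (3,1)–(4,2) (|3−4| = |1−2| = 1).
Total attacking pairs: 3.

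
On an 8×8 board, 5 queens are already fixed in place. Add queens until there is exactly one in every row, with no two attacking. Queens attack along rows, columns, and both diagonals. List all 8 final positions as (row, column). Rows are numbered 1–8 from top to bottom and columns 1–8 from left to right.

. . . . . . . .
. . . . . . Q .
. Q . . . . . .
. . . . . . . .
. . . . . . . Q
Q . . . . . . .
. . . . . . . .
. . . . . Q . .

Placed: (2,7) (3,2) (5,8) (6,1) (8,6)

(1,5) (2,7) (3,2) (4,4) (5,8) (6,1) (7,3) (8,6)

Row 1: attacked by (2,7)→{6,7,8}; (3,2)→{2,4}; (5,8)→{4,8}; (6,1)→{1,6}; (8,6)→{6}. Safe: 3, 5. Place at column 5.
Row 4: attacked by (1,5)→{2,5,8}; (2,7)→{5,7}; (3,2)→{1,2,3}; (5,8)→{7,8}; (6,1)→{1,3}; (8,6)→{2,6}. Safe: 4. Place at column 4.
Row 7: attacked by (1,5)→{5}; (2,7)→{2,7}; (3,2)→{2,6}; (4,4)→{1,4,7}; (5,8)→{6,8}; (6,1)→{1,2}; (8,6)→{5,6,7}. Safe: 3. Place at column 3.
Columns [5, 7, 2, 4, 8, 1, 3, 6], r−c [-4, -5, 1, 0, -3, 5, 4, 2], r+c [6, 9, 5, 8, 13, 7, 10, 14] are all distinct, so no two queens attack.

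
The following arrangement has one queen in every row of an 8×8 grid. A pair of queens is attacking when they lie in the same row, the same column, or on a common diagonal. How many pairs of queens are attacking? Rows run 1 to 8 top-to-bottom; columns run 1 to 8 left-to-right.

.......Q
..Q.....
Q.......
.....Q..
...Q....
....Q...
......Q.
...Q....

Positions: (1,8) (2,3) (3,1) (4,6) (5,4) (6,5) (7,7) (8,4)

3

Same column: (5,4)–(8,4) (column 4).
Same diagonal: (1,8)–(5,4) (|1−5| = |8−4| = 4); (5,4)–(6,5) (|5−6| = |4−5| = 1).
Total attacking pairs: 3.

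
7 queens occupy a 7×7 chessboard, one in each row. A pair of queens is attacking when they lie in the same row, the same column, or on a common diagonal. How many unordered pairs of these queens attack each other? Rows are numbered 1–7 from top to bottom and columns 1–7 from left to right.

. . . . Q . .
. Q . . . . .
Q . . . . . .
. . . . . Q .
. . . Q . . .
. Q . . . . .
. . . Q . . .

3

Same column: (2,2)–(6,2) (column 2); (5,4)–(7,4) (column 4).
Same diagonal: (2,2)–(3,1) (|2−3| = |2−1| = 1).
Total attacking pairs: 3.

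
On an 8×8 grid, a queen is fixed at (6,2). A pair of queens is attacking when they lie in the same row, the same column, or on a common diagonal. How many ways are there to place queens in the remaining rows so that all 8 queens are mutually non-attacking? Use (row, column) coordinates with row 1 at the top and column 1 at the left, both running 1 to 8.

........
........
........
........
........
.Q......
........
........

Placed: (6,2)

14

Branch on row 1: col 1 → 1; col 3 → 2; col 4 → 3; col 5 → 3; col 6 → 4; col 8 → 1.
Sum: 1 + 2 + 3 + 3 + 4 + 1 = 14.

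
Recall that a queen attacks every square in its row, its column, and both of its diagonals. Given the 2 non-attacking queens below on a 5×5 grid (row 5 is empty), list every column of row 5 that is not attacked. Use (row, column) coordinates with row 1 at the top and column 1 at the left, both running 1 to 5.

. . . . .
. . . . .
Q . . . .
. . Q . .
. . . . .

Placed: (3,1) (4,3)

columns 5

(3,1) attacks row 5 at column 1 and diagonals 3.
(4,3) attacks row 5 at column 3 and diagonals 2, 4.
Attacked columns: {1, 2, 3, 4}. Safe: {5}.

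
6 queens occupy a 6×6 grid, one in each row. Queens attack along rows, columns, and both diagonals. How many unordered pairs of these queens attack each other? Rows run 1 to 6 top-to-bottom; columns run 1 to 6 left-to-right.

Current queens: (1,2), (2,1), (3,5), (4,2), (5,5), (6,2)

Same column: (1,2)–(4,2) (column 2); (1,2)–(6,2) (column 2); (3,5)–(5,5) (column 5); (4,2)–(6,2) (column 2).
Same diagonal: (1,2)–(2,1) (|1−2| = |2−1| = 1); (3,5)–(6,2) (|3−6| = |5−2| = 3).
Total attacking pairs: 6.

6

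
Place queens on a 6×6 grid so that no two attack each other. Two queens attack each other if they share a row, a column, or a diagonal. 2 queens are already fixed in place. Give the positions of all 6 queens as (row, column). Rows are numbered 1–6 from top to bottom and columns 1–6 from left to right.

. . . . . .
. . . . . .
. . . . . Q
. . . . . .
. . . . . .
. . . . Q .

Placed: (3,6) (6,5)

(1,2) (2,4) (3,6) (4,1) (5,3) (6,5)

Row 1: attacked by (3,6)→{4,6}; (6,5)→{5}. Safe: 1, 2, 3. Place at column 2.
Row 2: attacked by (1,2)→{1,2,3}; (3,6)→{5,6}; (6,5)→{1,5}. Safe: 4. Place at column 4.
Row 4: attacked by (1,2)→{2,5}; (2,4)→{2,4,6}; (3,6)→{5,6}; (6,5)→{3,5}. Safe: 1. Place at column 1.
Row 5: attacked by (1,2)→{2,6}; (2,4)→{1,4}; (3,6)→{4,6}; (4,1)→{1,2}; (6,5)→{4,5,6}. Safe: 3. Place at column 3.
Columns [2, 4, 6, 1, 3, 5], r−c [-1, -2, -3, 3, 2, 1], r+c [3, 6, 9, 5, 8, 11] are all distinct, so no two queens attack.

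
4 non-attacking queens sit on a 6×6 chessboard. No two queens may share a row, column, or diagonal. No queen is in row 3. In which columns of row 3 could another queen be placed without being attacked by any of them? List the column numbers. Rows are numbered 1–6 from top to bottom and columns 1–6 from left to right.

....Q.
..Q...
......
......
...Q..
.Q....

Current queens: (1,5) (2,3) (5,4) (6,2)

(1,5) attacks row 3 at column 5 and diagonals 3.
(2,3) attacks row 3 at column 3 and diagonals 2, 4.
(5,4) attacks row 3 at column 4 and diagonals 2, 6.
(6,2) attacks row 3 at column 2 and diagonals 5.
Attacked columns: {2, 3, 4, 5, 6}. Safe: {1}.

columns 1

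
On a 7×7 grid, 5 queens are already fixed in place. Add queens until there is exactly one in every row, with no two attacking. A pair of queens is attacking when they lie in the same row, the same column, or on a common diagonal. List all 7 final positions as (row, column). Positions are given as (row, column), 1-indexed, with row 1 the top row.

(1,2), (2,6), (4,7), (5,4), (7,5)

(1,2) (2,6) (3,3) (4,7) (5,4) (6,1) (7,5)

Row 3: attacked by (1,2)→{2,4}; (2,6)→{5,6,7}; (4,7)→{6,7}; (5,4)→{2,4,6}; (7,5)→{1,5}. Safe: 3. Place at column 3.
Row 6: attacked by (1,2)→{2,7}; (2,6)→{2,6}; (3,3)→{3,6}; (4,7)→{5,7}; (5,4)→{3,4,5}; (7,5)→{4,5,6}. Safe: 1. Place at column 1.
Columns [2, 6, 3, 7, 4, 1, 5], r−c [-1, -4, 0, -3, 1, 5, 2], r+c [3, 8, 6, 11, 9, 7, 12] are all distinct, so no two queens attack.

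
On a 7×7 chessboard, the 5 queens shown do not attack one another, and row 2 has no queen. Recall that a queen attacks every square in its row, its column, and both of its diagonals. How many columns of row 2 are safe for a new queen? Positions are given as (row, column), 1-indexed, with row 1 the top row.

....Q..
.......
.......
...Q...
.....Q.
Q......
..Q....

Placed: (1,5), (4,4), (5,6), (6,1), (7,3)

(1,5) attacks row 2 at column 5 and diagonals 4, 6.
(4,4) attacks row 2 at column 4 and diagonals 2, 6.
(5,6) attacks row 2 at column 6 and diagonals 3.
(6,1) attacks row 2 at column 1 and diagonals 5.
(7,3) attacks row 2 at column 3.
Attacked columns: {1, 2, 3, 4, 5, 6}. Safe: {7}.

1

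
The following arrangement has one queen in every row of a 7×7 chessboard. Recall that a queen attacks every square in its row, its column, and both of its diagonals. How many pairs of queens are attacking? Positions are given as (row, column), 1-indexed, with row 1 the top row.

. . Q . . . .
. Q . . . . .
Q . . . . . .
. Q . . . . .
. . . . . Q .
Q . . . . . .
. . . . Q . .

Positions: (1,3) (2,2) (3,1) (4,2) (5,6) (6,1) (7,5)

8

Same column: (2,2)–(4,2) (column 2); (3,1)–(6,1) (column 1).
Same diagonal: (1,3)–(2,2) (|1−2| = |3−2| = 1); (1,3)–(3,1) (|1−3| = |3−1| = 2); (2,2)–(3,1) (|2−3| = |2−1| = 1); (3,1)–(4,2) (|3−4| = |1−2| = 1); (3,1)–(7,5) (|3−7| = |1−5| = 4); (4,2)–(7,5) (|4−7| = |2−5| = 3).
Total attacking pairs: 8.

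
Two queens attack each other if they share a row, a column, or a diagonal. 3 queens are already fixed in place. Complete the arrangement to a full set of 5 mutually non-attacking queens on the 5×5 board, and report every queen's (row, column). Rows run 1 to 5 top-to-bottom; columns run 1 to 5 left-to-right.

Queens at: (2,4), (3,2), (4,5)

(1,1) (2,4) (3,2) (4,5) (5,3)

Row 1: attacked by (2,4)→{3,4,5}; (3,2)→{2,4}; (4,5)→{2,5}. Safe: 1. Place at column 1.
Row 5: attacked by (1,1)→{1,5}; (2,4)→{1,4}; (3,2)→{2,4}; (4,5)→{4,5}. Safe: 3. Place at column 3.
Columns [1, 4, 2, 5, 3], r−c [0, -2, 1, -1, 2], r+c [2, 6, 5, 9, 8] are all distinct, so no two queens attack.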